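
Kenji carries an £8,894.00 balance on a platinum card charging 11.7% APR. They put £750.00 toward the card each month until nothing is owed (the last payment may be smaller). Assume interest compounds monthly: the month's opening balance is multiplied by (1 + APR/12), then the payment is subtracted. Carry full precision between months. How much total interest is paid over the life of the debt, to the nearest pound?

£604

Monthly rate r = 11.7%/12 = 0.975% = 0.00975.
Payoff takes n = ⌈−ln(1 − rB₀/P)/ln(1+r)⌉ = ⌈12.663⌉ = 13 payments; the last is £498.41.
Total paid = 12·£750.00 + £498.41 = £9,498.41.
Total interest = total paid − principal = £9,498.41 − £8,894.00 = £604.41.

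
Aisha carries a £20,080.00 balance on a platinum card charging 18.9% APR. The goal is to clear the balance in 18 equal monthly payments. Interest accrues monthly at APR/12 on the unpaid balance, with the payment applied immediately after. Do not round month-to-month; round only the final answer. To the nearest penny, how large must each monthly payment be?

Monthly rate r = 18.9%/12 = 1.575% = 0.01575.
Level-payment amortization: P = B₀·r / (1 − (1+r)^(−n)) = 20080.00·0.01575 / (1 − 1.01575^(−18)).
Denominator 1 − (1+r)^(−18) = 0.245191048.
P = 316.26 / 0.245191048 ≈ 1289.85.

£1,289.85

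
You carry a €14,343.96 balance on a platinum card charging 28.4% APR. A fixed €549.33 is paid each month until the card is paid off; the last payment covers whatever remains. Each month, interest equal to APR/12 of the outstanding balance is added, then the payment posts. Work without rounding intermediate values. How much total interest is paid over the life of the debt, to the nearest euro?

Monthly rate r = 28.4%/12 = 2.36667% = 0.0236667.
Payoff takes n = ⌈−ln(1 − rB₀/P)/ln(1+r)⌉ = ⌈41.139⌉ = 42 payments; the last is €77.03.
Total paid = 41·€549.33 + €77.03 = €22,599.56.
Total interest = total paid − principal = €22,599.56 − €14,343.96 = €8,255.60.

€8,256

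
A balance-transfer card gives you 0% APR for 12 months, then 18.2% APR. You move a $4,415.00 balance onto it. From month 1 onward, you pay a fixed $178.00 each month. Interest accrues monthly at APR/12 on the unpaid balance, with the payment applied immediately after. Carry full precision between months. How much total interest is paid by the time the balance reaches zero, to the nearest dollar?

$274

Promo months 1–12 at r₀ = 0%/12 = 0; months 13+ at r₁ = 18.2%/12 = 0.0151667.
After month 12 (no interest yet): B = $4,415.00 − 12·$178.00 = $2,279.00.
Then at r₁ with $178.00/mo: n₂ = −ln(1 − r₁·B/P)/ln(1+r₁) ≈ 14.34 → 15 more payments.
Total paid = 26·$178.00 + $61.33 = $4,689.33; interest = $4,689.33 − $4,415.00 = $274.33.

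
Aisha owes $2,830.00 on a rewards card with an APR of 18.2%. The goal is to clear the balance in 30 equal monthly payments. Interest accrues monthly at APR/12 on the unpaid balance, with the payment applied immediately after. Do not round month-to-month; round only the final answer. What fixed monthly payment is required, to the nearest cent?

$118.12

Monthly rate r = 18.2%/12 = 1.51667% = 0.0151667.
Level-payment amortization: P = B₀·r / (1 − (1+r)^(−n)) = 2830.00·0.0151667 / (1 − 1.01517^(−30)).
Denominator 1 − (1+r)^(−30) = 0.363381102.
P = 42.9217 / 0.363381102 ≈ 118.12.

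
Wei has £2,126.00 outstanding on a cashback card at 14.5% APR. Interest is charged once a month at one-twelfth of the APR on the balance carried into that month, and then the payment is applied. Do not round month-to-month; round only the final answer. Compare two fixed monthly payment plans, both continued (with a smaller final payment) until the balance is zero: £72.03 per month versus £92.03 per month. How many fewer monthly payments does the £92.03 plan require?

9 fewer payments

Monthly rate r = 14.5%/12 = 1.20833% = 0.0120833.
At £72.03/mo: n = ⌈−ln(1 − rB₀/P)/ln(1+r)⌉ = 37 payments (last £52.06); total interest = total paid − £2,126.00 = £519.14.
At £92.03/mo: 28 payments (last £23.20); total interest £382.01.
Payments saved = 37 − 28 = 9.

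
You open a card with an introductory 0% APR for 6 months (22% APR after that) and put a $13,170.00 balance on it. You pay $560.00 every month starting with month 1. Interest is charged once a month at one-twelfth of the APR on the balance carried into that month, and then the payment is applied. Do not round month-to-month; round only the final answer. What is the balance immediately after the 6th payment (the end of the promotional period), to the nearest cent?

$9,810.00

Promo months 1–6 at r₀ = 0%/12 = 0; months 7+ at r₁ = 22%/12 = 0.0183333.
After month 6 (no interest yet): B = $13,170.00 − 6·$560.00 = $9,810.00.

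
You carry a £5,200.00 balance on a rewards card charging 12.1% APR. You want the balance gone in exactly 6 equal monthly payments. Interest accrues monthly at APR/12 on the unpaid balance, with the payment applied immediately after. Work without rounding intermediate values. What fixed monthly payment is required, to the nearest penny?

£897.51

Monthly rate r = 12.1%/12 = 1.00833% = 0.0100833.
Level-payment amortization: P = B₀·r / (1 − (1+r)^(−n)) = 5200.00·0.0100833 / (1 − 1.01008^(−6)).
Denominator 1 − (1+r)^(−6) = 0.0584209891.
P = 52.4333 / 0.0584209891 ≈ 897.51.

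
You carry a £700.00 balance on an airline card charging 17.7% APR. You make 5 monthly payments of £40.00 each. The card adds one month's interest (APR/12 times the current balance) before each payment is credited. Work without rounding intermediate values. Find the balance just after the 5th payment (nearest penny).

£547.18

Monthly rate r = 17.7%/12 = 1.475% = 0.01475.
Each month: B ← B·(1+r) − £40.00.
Month 1: interest £10.32; balance after payment £670.33.
Month 2: interest £9.89; balance after payment £640.21.
Month 3: interest £9.44; balance after payment £609.66.
Month 4: interest £8.99; balance after payment £578.65.
Month 5: interest £8.54; balance after payment £547.18.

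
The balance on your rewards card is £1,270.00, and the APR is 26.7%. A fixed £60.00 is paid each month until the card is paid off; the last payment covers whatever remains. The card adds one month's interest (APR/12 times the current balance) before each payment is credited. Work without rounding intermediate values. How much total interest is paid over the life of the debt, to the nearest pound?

£466

Monthly rate r = 26.7%/12 = 2.225% = 0.02225.
Payoff takes n = ⌈−ln(1 − rB₀/P)/ln(1+r)⌉ = ⌈28.932⌉ = 29 payments; the last is £55.98.
Total paid = 28·£60.00 + £55.98 = £1,735.98.
Total interest = total paid − principal = £1,735.98 − £1,270.00 = £465.98.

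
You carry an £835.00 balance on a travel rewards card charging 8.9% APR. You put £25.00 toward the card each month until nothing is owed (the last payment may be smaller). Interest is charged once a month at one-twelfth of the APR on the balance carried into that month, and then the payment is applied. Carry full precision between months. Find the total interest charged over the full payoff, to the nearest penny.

Monthly rate r = 8.9%/12 = 0.741667% = 0.00741667.
Payoff takes n = ⌈−ln(1 − rB₀/P)/ln(1+r)⌉ = ⌈38.521⌉ = 39 payments; the last is £13.04.
Total paid = 38·£25.00 + £13.04 = £963.04.
Total interest = total paid − principal = £963.04 − £835.00 = £128.04.

£128.04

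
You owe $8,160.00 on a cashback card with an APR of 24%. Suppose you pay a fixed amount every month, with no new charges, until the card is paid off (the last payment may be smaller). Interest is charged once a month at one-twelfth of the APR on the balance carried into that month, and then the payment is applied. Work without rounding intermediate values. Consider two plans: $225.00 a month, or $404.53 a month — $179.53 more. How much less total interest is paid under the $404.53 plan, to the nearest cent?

Monthly rate r = 24%/12 = 2% = 0.02.
At $225.00/mo: n = ⌈−ln(1 − rB₀/P)/ln(1+r)⌉ = 66 payments (last $57.53); total interest = total paid − $8,160.00 = $6,522.53.
At $404.53/mo: 27 payments (last $34.88); total interest $2,392.66.
Interest saved = $6,522.53 − $2,392.66 = $4,129.87.

$4,129.87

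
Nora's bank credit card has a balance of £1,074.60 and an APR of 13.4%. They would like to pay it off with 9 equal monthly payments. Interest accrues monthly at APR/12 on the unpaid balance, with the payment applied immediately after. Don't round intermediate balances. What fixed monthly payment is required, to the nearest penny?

£126.17

Monthly rate r = 13.4%/12 = 1.11667% = 0.0111667.
Level-payment amortization: P = B₀·r / (1 − (1+r)^(−n)) = 1074.60·0.0111667 / (1 − 1.01117^(−9)).
Denominator 1 − (1+r)^(−9) = 0.0951110207.
P = 11.9997 / 0.0951110207 ≈ 126.17.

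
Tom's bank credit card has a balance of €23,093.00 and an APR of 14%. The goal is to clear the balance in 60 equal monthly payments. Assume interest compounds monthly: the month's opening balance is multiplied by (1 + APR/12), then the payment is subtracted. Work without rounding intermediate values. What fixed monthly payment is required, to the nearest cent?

Monthly rate r = 14%/12 = 1.16667% = 0.0116667.
Level-payment amortization: P = B₀·r / (1 − (1+r)^(−n)) = 23093.00·0.0116667 / (1 − 1.01167^(−60)).
Denominator 1 − (1+r)^(−60) = 0.501398525.
P = 269.418 / 0.501398525 ≈ 537.33.

€537.33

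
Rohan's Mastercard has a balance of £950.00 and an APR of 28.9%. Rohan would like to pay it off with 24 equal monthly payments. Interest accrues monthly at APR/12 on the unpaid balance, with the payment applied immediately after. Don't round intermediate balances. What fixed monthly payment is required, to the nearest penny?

Monthly rate r = 28.9%/12 = 2.40833% = 0.0240833.
Level-payment amortization: P = B₀·r / (1 − (1+r)^(−n)) = 950.00·0.0240833 / (1 − 1.02408^(−24)).
Denominator 1 − (1+r)^(−24) = 0.435124363.
P = 22.8792 / 0.435124363 ≈ 52.58.

£52.58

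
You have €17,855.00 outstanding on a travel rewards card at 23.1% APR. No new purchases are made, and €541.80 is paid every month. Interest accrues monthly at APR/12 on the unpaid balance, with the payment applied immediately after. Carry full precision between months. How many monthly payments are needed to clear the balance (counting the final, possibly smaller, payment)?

Monthly rate r = 23.1%/12 = 1.925% = 0.01925.
Recurrence: B ← B·(1+r) − €541.80.
Month 1: interest €343.71; balance after payment €17,656.91.
Month 2: interest €339.90; balance after payment €17,455.00.
Closed form: n = −ln(1 − rB₀/P)/ln(1+r) = −ln(0.36562)/ln(1.01925) ≈ 52.770, so the balance reaches zero during payment 53.

53 payments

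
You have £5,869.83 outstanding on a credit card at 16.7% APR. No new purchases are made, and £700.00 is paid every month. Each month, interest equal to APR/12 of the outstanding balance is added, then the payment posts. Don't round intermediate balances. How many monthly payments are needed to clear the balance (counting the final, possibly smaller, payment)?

9 payments

Monthly rate r = 16.7%/12 = 1.39167% = 0.0139167.
Recurrence: B ← B·(1+r) − £700.00.
Month 1: interest £81.69; balance after payment £5,251.52.
Month 2: interest £73.08; balance after payment £4,624.60.
Closed form: n = −ln(1 − rB₀/P)/ln(1+r) = −ln(0.8833)/ln(1.01392) ≈ 8.978, so the balance reaches zero during payment 9.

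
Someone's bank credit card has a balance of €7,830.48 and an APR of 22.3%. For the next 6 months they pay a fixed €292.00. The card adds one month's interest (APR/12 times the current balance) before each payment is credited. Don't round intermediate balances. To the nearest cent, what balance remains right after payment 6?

Monthly rate r = 22.3%/12 = 1.85833% = 0.0185833.
Each month: B ← B·(1+r) − €292.00.
Month 1: interest €145.52; balance after payment €7,684.00.
Month 2: interest €142.79; balance after payment €7,534.79.
Month 3: interest €140.02; balance after payment €7,382.81.
Month 4: interest €137.20; balance after payment €7,228.01.
Month 5: interest €134.32; balance after payment €7,070.33.
Month 6: interest €131.39; balance after payment €6,909.72.

€6,909.72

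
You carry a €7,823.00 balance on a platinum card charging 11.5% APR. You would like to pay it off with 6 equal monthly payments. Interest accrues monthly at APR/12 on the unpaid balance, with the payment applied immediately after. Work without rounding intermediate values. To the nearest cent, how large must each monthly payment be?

Monthly rate r = 11.5%/12 = 0.958333% = 0.00958333.
Level-payment amortization: P = B₀·r / (1 − (1+r)^(−n)) = 7823.00·0.00958333 / (1 − 1.00958^(−6)).
Denominator 1 − (1+r)^(−6) = 0.055619599.
P = 74.9704 / 0.055619599 ≈ 1347.91.

€1,347.91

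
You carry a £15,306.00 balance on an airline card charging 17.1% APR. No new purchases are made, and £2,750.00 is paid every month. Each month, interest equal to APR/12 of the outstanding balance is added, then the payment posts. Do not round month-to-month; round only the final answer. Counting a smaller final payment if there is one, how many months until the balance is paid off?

6 payments

Monthly rate r = 17.1%/12 = 1.425% = 0.01425.
Recurrence: B ← B·(1+r) − £2,750.00.
Month 1: interest £218.11; balance after payment £12,774.11.
Month 2: interest £182.03; balance after payment £10,206.14.
Month 3: interest £145.44; balance after payment £7,601.58.
Month 4: interest £108.32; balance after payment £4,959.90.
Month 5: interest £70.68; balance after payment £2,280.58.
Month 6: interest £32.50; balance after payment £0.00.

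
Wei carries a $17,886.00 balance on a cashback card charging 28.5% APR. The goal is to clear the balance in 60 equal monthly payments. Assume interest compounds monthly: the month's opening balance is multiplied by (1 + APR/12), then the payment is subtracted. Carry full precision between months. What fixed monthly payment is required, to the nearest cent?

Monthly rate r = 28.5%/12 = 2.375% = 0.02375.
Level-payment amortization: P = B₀·r / (1 − (1+r)^(−n)) = 17886.00·0.02375 / (1 − 1.02375^(−60)).
Denominator 1 − (1+r)^(−60) = 0.755451438.
P = 424.793 / 0.755451438 ≈ 562.30.

$562.30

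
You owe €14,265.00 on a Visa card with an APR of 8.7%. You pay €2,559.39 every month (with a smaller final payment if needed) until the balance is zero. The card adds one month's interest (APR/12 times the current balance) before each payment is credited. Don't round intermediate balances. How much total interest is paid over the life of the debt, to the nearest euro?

€351

Monthly rate r = 8.7%/12 = 0.725% = 0.00725.
Payoff takes n = ⌈−ln(1 − rB₀/P)/ln(1+r)⌉ = ⌈5.710⌉ = 6 payments; the last is €1,818.89.
Total paid = 5·€2,559.39 + €1,818.89 = €14,615.84.
Total interest = total paid − principal = €14,615.84 − €14,265.00 = €350.84.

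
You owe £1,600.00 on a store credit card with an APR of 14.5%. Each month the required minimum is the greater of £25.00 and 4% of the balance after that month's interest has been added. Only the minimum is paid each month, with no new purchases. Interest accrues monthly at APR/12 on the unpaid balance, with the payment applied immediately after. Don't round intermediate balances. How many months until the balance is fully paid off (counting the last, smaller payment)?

Monthly rate r = 14.5%/12 = 1.20833% = 0.0120833.
While 4% of the post-interest balance exceeds £25.00, each month B ← (B·(1+r))·(1 − 0.04), i.e. B shrinks by the factor (1+r)·0.96 = 0.9716.
This holds for months 1–34. Entering month 35 the balance is £600.75; 4% of the post-interest balance is now below £25.00, so the flat £25.00 minimum applies from here.
From month 35 a fixed £25.00 at rate r clears £600.75 in 29 more payments. Total: 34 + 29 = 63 months.

63 months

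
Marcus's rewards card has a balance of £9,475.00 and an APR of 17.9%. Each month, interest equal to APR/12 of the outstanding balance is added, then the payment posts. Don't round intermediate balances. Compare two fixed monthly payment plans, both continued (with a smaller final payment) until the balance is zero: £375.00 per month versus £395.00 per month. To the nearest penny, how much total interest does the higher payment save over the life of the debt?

£165.70

Monthly rate r = 17.9%/12 = 1.49167% = 0.0149167.
At £375.00/mo: n = ⌈−ln(1 − rB₀/P)/ln(1+r)⌉ = 32 payments (last £355.66); total interest = total paid − £9,475.00 = £2,505.66.
At £395.00/mo: 30 payments (last £359.96); total interest £2,339.96.
Interest saved = £2,505.66 − £2,339.96 = £165.70.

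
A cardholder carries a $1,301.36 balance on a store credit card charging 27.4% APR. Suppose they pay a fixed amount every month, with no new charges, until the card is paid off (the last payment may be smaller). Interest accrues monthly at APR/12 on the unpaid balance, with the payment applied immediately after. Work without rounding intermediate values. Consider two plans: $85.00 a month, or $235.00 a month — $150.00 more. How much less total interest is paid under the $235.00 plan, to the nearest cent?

$212.35

Monthly rate r = 27.4%/12 = 2.28333% = 0.0228333.
At $85.00/mo: n = ⌈−ln(1 − rB₀/P)/ln(1+r)⌉ = 20 payments (last $4.51); total interest = total paid − $1,301.36 = $318.15.
At $235.00/mo: 6 payments (last $232.16); total interest $105.80.
Interest saved = $318.15 − $105.80 = $212.35.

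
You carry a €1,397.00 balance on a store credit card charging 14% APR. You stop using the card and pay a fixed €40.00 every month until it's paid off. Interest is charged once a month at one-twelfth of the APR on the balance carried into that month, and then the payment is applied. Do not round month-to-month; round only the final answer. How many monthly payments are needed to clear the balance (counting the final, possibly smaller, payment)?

46 payments

Monthly rate r = 14%/12 = 1.16667% = 0.0116667.
Recurrence: B ← B·(1+r) − €40.00.
Month 1: interest €16.30; balance after payment €1,373.30.
Month 2: interest €16.02; balance after payment €1,349.32.
Closed form: n = −ln(1 − rB₀/P)/ln(1+r) = −ln(0.59254)/ln(1.01167) ≈ 45.118, so the balance reaches zero during payment 46.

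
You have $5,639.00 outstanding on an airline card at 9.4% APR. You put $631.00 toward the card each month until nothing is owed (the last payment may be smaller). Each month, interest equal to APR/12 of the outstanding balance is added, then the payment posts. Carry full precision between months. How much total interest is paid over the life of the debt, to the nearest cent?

$230.48

Monthly rate r = 9.4%/12 = 0.783333% = 0.00783333.
Payoff takes n = ⌈−ln(1 − rB₀/P)/ln(1+r)⌉ = ⌈9.301⌉ = 10 payments; the last is $190.48.
Total paid = 9·$631.00 + $190.48 = $5,869.48.
Total interest = total paid − principal = $5,869.48 − $5,639.00 = $230.48.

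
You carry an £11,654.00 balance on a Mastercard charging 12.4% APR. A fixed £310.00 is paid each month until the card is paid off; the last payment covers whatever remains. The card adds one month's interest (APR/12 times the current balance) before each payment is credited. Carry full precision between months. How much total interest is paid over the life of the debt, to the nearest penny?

Monthly rate r = 12.4%/12 = 1.03333% = 0.0103333.
Payoff takes n = ⌈−ln(1 − rB₀/P)/ln(1+r)⌉ = ⌈47.838⌉ = 48 payments; the last is £259.89.
Total paid = 47·£310.00 + £259.89 = £14,829.89.
Total interest = total paid − principal = £14,829.89 − £11,654.00 = £3,175.89.

£3,175.89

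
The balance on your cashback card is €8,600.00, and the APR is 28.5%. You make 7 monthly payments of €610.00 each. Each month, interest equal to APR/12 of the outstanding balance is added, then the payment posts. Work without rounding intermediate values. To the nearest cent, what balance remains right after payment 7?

Monthly rate r = 28.5%/12 = 2.375% = 0.02375.
Each month: B ← B·(1+r) − €610.00.
Month 1: interest €204.25; balance after payment €8,194.25.
Month 2: interest €194.61; balance after payment €7,778.86.
Month 3: interest €184.75; balance after payment €7,353.61.
Month 4: interest €174.65; balance after payment €6,918.26.
Month 5: interest €164.31; balance after payment €6,472.57.
Month 6: interest €153.72; balance after payment €6,016.29.
Month 7: interest €142.89; balance after payment €5,549.18.

€5,549.18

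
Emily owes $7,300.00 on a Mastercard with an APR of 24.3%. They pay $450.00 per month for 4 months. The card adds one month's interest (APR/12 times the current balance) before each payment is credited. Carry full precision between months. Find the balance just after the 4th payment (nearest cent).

Monthly rate r = 24.3%/12 = 2.025% = 0.02025.
Each month: B ← B·(1+r) − $450.00.
Month 1: interest $147.83; balance after payment $6,997.82.
Month 2: interest $141.71; balance after payment $6,689.53.
Month 3: interest $135.46; balance after payment $6,374.99.
Month 4: interest $129.09; balance after payment $6,054.09.

$6,054.09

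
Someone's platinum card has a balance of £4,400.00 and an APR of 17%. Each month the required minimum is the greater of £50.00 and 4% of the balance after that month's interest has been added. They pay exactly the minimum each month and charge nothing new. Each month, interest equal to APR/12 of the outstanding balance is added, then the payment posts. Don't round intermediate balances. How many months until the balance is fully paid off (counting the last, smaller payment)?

79 months

Monthly rate r = 17%/12 = 1.41667% = 0.0141667.
While 4% of the post-interest balance exceeds £50.00, each month B ← (B·(1+r))·(1 − 0.04), i.e. B shrinks by the factor (1+r)·0.96 = 0.9736.
This holds for months 1–48. Entering month 49 the balance is £1,218.20; 4% of the post-interest balance is now below £50.00, so the flat £50.00 minimum applies from here.
From month 49 a fixed £50.00 at rate r clears £1,218.20 in 31 more payments. Total: 48 + 31 = 79 months.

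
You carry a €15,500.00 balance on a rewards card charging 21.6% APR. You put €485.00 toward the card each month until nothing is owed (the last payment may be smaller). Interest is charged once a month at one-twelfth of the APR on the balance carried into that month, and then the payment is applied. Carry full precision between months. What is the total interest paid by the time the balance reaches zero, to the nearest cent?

€7,778.83

Monthly rate r = 21.6%/12 = 1.8% = 0.018.
Payoff takes n = ⌈−ln(1 − rB₀/P)/ln(1+r)⌉ = ⌈47.998⌉ = 48 payments; the last is €483.83.
Total paid = 47·€485.00 + €483.83 = €23,278.83.
Total interest = total paid − principal = €23,278.83 − €15,500.00 = €7,778.83.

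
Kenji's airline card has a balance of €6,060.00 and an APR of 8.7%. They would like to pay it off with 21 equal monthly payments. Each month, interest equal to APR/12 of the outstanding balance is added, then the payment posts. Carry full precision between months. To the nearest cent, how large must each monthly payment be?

Monthly rate r = 8.7%/12 = 0.725% = 0.00725.
Level-payment amortization: P = B₀·r / (1 − (1+r)^(−n)) = 6060.00·0.00725 / (1 − 1.00725^(−21)).
Denominator 1 − (1+r)^(−21) = 0.140754626.
P = 43.935 / 0.140754626 ≈ 312.14.

€312.14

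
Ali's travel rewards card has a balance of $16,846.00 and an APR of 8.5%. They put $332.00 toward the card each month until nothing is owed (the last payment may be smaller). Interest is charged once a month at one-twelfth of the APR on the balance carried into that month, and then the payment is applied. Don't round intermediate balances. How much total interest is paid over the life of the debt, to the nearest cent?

$4,102.88

Monthly rate r = 8.5%/12 = 0.708333% = 0.00708333.
Payoff takes n = ⌈−ln(1 − rB₀/P)/ln(1+r)⌉ = ⌈63.099⌉ = 64 payments; the last is $32.88.
Total paid = 63·$332.00 + $32.88 = $20,948.88.
Total interest = total paid − principal = $20,948.88 − $16,846.00 = $4,102.88.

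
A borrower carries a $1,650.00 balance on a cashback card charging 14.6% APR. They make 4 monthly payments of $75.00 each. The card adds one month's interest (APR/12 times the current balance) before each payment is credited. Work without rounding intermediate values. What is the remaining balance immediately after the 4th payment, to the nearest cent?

Monthly rate r = 14.6%/12 = 1.21667% = 0.0121667.
Each month: B ← B·(1+r) − $75.00.
Month 1: interest $20.07; balance after payment $1,595.08.
Month 2: interest $19.41; balance after payment $1,539.48.
Month 3: interest $18.73; balance after payment $1,483.21.
Month 4: interest $18.05; balance after payment $1,426.26.

$1,426.26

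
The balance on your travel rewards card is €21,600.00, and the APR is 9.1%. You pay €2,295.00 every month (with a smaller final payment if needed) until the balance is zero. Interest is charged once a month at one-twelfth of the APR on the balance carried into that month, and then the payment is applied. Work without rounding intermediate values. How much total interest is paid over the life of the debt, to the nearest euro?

€896

Monthly rate r = 9.1%/12 = 0.758333% = 0.00758333.
Payoff takes n = ⌈−ln(1 − rB₀/P)/ln(1+r)⌉ = ⌈9.802⌉ = 10 payments; the last is €1,840.82.
Total paid = 9·€2,295.00 + €1,840.82 = €22,495.82.
Total interest = total paid − principal = €22,495.82 − €21,600.00 = €895.82.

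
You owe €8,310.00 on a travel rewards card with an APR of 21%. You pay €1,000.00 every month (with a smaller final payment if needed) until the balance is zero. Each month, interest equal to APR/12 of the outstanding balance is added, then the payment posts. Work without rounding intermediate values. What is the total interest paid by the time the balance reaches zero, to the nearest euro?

Monthly rate r = 21%/12 = 1.75% = 0.0175.
Payoff takes n = ⌈−ln(1 − rB₀/P)/ln(1+r)⌉ = ⌈9.058⌉ = 10 payments; the last is €58.88.
Total paid = 9·€1,000.00 + €58.88 = €9,058.88.
Total interest = total paid − principal = €9,058.88 − €8,310.00 = €748.88.

€749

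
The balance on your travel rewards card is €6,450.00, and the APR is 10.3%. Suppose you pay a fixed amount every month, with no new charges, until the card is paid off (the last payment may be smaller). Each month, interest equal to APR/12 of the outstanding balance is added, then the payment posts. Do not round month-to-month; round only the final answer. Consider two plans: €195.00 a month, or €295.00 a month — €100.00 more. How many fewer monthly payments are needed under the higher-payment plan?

15 fewer payments

Monthly rate r = 10.3%/12 = 0.858333% = 0.00858333.
At €195.00/mo: n = ⌈−ln(1 − rB₀/P)/ln(1+r)⌉ = 40 payments (last €14.39); total interest = total paid − €6,450.00 = €1,169.39.
At €295.00/mo: 25 payments (last €94.40); total interest €724.40.
Payments saved = 40 − 25 = 15.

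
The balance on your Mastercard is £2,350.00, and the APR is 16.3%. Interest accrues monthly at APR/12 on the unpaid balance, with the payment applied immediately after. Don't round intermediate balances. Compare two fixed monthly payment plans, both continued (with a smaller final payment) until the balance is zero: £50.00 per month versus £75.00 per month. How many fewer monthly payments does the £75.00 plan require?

34 fewer payments

Monthly rate r = 16.3%/12 = 1.35833% = 0.0135833.
At £50.00/mo: n = ⌈−ln(1 − rB₀/P)/ln(1+r)⌉ = 76 payments (last £19.98); total interest = total paid − £2,350.00 = £1,419.98.
At £75.00/mo: 42 payments (last £7.16); total interest £732.16.
Payments saved = 76 − 42 = 34.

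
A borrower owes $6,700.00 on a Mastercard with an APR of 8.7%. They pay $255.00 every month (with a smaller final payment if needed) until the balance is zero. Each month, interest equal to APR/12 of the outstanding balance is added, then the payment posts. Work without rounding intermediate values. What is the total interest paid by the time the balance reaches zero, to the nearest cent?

$759.95

Monthly rate r = 8.7%/12 = 0.725% = 0.00725.
Payoff takes n = ⌈−ln(1 − rB₀/P)/ln(1+r)⌉ = ⌈29.254⌉ = 30 payments; the last is $64.95.
Total paid = 29·$255.00 + $64.95 = $7,459.95.
Total interest = total paid − principal = $7,459.95 − $6,700.00 = $759.95.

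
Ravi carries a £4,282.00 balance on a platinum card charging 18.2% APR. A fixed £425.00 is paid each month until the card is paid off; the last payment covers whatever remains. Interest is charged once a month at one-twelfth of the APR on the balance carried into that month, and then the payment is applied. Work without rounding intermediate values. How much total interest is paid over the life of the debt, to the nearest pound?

£400

Monthly rate r = 18.2%/12 = 1.51667% = 0.0151667.
Payoff takes n = ⌈−ln(1 − rB₀/P)/ln(1+r)⌉ = ⌈11.016⌉ = 12 payments; the last is £7.05.
Total paid = 11·£425.00 + £7.05 = £4,682.05.
Total interest = total paid − principal = £4,682.05 − £4,282.00 = £400.05.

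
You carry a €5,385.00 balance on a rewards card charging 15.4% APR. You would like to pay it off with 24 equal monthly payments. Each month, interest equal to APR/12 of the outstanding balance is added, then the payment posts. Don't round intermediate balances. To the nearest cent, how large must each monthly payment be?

€262.13

Monthly rate r = 15.4%/12 = 1.28333% = 0.0128333.
Level-payment amortization: P = B₀·r / (1 − (1+r)^(−n)) = 5385.00·0.0128333 / (1 − 1.01283^(−24)).
Denominator 1 − (1+r)^(−24) = 0.26364314.
P = 69.1075 / 0.26364314 ≈ 262.13.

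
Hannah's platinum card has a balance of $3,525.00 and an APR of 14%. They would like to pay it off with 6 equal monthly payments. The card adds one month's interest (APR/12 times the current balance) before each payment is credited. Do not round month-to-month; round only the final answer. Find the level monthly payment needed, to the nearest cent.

$611.72

Monthly rate r = 14%/12 = 1.16667% = 0.0116667.
Level-payment amortization: P = B₀·r / (1 − (1+r)^(−n)) = 3525.00·0.0116667 / (1 − 1.01167^(−6)).
Denominator 1 − (1+r)^(−6) = 0.0672283116.
P = 41.125 / 0.0672283116 ≈ 611.72.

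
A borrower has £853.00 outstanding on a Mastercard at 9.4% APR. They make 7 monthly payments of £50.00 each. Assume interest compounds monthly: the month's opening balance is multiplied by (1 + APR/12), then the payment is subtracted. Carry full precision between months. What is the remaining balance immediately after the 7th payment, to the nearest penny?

£542.55

Monthly rate r = 9.4%/12 = 0.783333% = 0.00783333.
Each month: B ← B·(1+r) − £50.00.
Month 1: interest £6.68; balance after payment £809.68.
Month 2: interest £6.34; balance after payment £766.02.
Month 3: interest £6.00; balance after payment £722.02.
Month 4: interest £5.66; balance after payment £677.68.
Month 5: interest £5.31; balance after payment £632.99.
Month 6: interest £4.96; balance after payment £587.95.
Month 7: interest £4.61; balance after payment £542.55.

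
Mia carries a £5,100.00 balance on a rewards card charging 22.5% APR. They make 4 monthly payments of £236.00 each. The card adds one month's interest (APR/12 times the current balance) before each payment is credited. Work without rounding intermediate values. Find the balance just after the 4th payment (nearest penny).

£4,522.51

Monthly rate r = 22.5%/12 = 1.875% = 0.01875.
Each month: B ← B·(1+r) − £236.00.
Month 1: interest £95.62; balance after payment £4,959.62.
Month 2: interest £92.99; balance after payment £4,816.62.
Month 3: interest £90.31; balance after payment £4,670.93.
Month 4: interest £87.58; balance after payment £4,522.51.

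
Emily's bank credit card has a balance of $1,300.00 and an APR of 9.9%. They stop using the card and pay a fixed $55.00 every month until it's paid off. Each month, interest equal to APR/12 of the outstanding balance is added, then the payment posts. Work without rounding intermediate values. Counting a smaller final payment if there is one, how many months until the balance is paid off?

Monthly rate r = 9.9%/12 = 0.825% = 0.00825.
Recurrence: B ← B·(1+r) − $55.00.
Month 1: interest $10.72; balance after payment $1,255.72.
Month 2: interest $10.36; balance after payment $1,211.08.
Closed form: n = −ln(1 − rB₀/P)/ln(1+r) = −ln(0.805)/ln(1.00825) ≈ 26.401, so the balance reaches zero during payment 27.

27 months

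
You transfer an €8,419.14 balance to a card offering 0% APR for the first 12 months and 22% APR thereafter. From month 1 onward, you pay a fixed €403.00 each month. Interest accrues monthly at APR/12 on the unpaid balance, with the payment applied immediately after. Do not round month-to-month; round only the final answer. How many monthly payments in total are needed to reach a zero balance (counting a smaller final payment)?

Promo months 1–12 at r₀ = 0%/12 = 0; months 13+ at r₁ = 22%/12 = 0.0183333.
After month 12 (no interest yet): B = €8,419.14 − 12·€403.00 = €3,583.14.
Then at r₁ with €403.00/mo: n₂ = −ln(1 − r₁·B/P)/ln(1+r₁) ≈ 9.79 → 10 more payments.

22 payments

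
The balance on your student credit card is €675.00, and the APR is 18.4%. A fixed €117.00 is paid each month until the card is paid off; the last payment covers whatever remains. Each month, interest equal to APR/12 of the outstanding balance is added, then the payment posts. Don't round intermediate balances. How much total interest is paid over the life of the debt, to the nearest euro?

€37

Monthly rate r = 18.4%/12 = 1.53333% = 0.0153333.
Payoff takes n = ⌈−ln(1 − rB₀/P)/ln(1+r)⌉ = ⌈6.087⌉ = 7 payments; the last is €10.22.
Total paid = 6·€117.00 + €10.22 = €712.22.
Total interest = total paid − principal = €712.22 − €675.00 = €37.22.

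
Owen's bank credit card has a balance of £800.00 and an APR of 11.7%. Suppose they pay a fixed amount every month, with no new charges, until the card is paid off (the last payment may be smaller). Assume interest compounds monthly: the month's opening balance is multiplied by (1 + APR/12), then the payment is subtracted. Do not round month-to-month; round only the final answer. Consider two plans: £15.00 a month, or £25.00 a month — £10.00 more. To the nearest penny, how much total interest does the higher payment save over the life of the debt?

£171.11

Monthly rate r = 11.7%/12 = 0.975% = 0.00975.
At £15.00/mo: n = ⌈−ln(1 − rB₀/P)/ln(1+r)⌉ = 76 payments (last £9.70); total interest = total paid − £800.00 = £334.70.
At £25.00/mo: 39 payments (last £13.59); total interest £163.59.
Interest saved = £334.70 − £163.59 = £171.11.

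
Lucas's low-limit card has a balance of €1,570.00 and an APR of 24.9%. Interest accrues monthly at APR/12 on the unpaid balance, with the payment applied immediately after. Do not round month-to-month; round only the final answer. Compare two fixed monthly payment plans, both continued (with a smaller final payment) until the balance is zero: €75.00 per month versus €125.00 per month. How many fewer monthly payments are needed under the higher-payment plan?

Monthly rate r = 24.9%/12 = 2.075% = 0.02075.
At €75.00/mo: n = ⌈−ln(1 − rB₀/P)/ln(1+r)⌉ = 28 payments (last €55.99); total interest = total paid − €1,570.00 = €510.99.
At €125.00/mo: 15 payments (last €88.01); total interest €268.01.
Payments saved = 28 − 15 = 13.

13 fewer payments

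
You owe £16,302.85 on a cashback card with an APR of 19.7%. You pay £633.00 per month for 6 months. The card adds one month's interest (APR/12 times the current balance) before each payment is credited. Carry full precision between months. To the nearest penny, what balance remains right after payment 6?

Monthly rate r = 19.7%/12 = 1.64167% = 0.0164167.
Each month: B ← B·(1+r) − £633.00.
Month 1: interest £267.64; balance after payment £15,937.49.
Month 2: interest £261.64; balance after payment £15,566.13.
Month 3: interest £255.54; balance after payment £15,188.67.
Month 4: interest £249.35; balance after payment £14,805.02.
Month 5: interest £243.05; balance after payment £14,415.07.
Month 6: interest £236.65; balance after payment £14,018.72.

£14,018.72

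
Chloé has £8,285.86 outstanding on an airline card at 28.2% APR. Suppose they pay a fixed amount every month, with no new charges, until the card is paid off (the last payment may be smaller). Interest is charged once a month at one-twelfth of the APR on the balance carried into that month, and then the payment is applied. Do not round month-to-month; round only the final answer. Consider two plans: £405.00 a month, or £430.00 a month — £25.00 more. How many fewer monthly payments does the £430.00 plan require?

3 fewer payments

Monthly rate r = 28.2%/12 = 2.35% = 0.0235.
At £405.00/mo: n = ⌈−ln(1 − rB₀/P)/ln(1+r)⌉ = 29 payments (last £88.83); total interest = total paid − £8,285.86 = £3,142.97.
At £430.00/mo: 26 payments (last £412.94); total interest £2,877.08.
Payments saved = 29 − 26 = 3.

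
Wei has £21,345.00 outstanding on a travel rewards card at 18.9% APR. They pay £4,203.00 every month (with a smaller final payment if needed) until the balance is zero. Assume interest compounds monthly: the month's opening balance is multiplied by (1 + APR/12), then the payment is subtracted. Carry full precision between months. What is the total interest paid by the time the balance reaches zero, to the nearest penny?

£1,084.15

Monthly rate r = 18.9%/12 = 1.575% = 0.01575.
Payoff takes n = ⌈−ln(1 − rB₀/P)/ln(1+r)⌉ = ⌈5.335⌉ = 6 payments; the last is £1,414.15.
Total paid = 5·£4,203.00 + £1,414.15 = £22,429.15.
Total interest = total paid − principal = £22,429.15 − £21,345.00 = £1,084.15.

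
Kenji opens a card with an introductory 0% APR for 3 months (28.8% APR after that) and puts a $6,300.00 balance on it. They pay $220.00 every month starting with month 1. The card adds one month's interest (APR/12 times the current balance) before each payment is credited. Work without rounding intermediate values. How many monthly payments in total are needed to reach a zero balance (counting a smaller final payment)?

Promo months 1–3 at r₀ = 0%/12 = 0; months 4+ at r₁ = 28.8%/12 = 0.024.
After month 3 (no interest yet): B = $6,300.00 − 3·$220.00 = $5,640.00.
Then at r₁ with $220.00/mo: n₂ = −ln(1 − r₁·B/P)/ln(1+r₁) ≈ 40.28 → 41 more payments.

44 payments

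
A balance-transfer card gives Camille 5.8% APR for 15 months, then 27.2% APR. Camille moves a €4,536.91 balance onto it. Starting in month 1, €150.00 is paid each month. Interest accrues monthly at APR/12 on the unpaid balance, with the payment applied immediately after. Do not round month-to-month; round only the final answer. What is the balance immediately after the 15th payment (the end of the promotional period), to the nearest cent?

Promo months 1–15 at r₀ = 5.8%/12 = 0.00483333; months 16+ at r₁ = 27.2%/12 = 0.0226667.
After month 15: iterate B ← B·(1+r₀) − €150.00 for 15 months → €2,549.46.

€2,549.46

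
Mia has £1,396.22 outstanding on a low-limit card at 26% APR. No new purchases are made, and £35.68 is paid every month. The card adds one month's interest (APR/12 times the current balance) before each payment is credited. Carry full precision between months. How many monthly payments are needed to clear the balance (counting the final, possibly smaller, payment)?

Monthly rate r = 26%/12 = 2.16667% = 0.0216667.
Recurrence: B ← B·(1+r) − £35.68.
Month 1: interest £30.25; balance after payment £1,390.79.
Month 2: interest £30.13; balance after payment £1,385.25.
Closed form: n = −ln(1 − rB₀/P)/ln(1+r) = −ln(0.15215)/ln(1.02167) ≈ 87.842, so the balance reaches zero during payment 88.

88 payments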